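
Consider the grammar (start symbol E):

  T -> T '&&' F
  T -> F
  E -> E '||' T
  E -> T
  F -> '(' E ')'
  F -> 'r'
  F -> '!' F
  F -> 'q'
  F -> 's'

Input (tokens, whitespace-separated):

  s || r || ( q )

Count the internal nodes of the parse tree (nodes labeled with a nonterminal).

[E [E [E [T [F s]]] || [T [F r]]] || [T [F ( [E [T [F q]]] )]]]

12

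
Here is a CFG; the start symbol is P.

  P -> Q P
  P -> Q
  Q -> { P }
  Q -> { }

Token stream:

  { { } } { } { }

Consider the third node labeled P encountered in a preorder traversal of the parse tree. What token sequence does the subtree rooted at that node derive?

[P [Q { [P [Q { }]] }] [P [Q { }] [P [Q { }]]]]

{ } { }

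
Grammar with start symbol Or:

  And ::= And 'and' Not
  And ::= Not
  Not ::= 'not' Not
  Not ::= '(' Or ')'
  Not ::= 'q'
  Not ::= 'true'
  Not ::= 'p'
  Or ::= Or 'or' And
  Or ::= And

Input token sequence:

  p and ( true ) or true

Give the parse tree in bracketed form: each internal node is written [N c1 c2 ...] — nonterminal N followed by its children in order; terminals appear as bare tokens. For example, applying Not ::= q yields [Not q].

Or
Or or And
And or And
And and Not or And
Not and Not or And
p and Not or And
p and ( Or ) or And
p and ( And ) or And
p and ( Not ) or And
p and ( true ) or And
p and ( true ) or Not
p and ( true ) or true

[Or [Or [And [And [Not p]] and [Not ( [Or [And [Not true]]] )]]] or [And [Not true]]]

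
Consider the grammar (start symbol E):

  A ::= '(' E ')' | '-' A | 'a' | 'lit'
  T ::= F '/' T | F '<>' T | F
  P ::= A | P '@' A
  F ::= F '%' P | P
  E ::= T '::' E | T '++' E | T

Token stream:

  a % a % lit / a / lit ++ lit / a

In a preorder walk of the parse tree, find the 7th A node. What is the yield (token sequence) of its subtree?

[E [T [F [F [F [P [A a]]] % [P [A a]]] % [P [A lit]]] / [T [F [P [A a]]] / [T [F [P [A lit]]]]]] ++ [E [T [F [P [A lit]]] / [T [F [P [A a]]]]]]]

a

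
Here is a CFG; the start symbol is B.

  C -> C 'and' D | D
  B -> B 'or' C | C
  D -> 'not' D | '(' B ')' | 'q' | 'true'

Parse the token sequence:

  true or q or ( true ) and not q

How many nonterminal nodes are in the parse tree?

[B [B [B [C [D true]]] or [C [D q]]] or [C [C [D ( [B [C [D true]]] )]] and [D not [D q]]]]

15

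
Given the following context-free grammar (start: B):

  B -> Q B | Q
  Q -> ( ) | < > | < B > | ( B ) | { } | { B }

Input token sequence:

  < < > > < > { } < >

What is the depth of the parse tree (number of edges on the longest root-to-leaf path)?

5

[B [Q < [B [Q < >]] >] [B [Q < >] [B [Q { }] [B [Q < >]]]]]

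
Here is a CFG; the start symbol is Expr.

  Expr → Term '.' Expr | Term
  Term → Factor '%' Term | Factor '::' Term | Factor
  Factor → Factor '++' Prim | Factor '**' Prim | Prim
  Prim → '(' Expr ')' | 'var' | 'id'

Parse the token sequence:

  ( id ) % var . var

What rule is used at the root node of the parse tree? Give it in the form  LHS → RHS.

Expr → Term '.' Expr

[Expr [Term [Factor [Prim ( [Expr [Term [Factor [Prim id]]]] )]] % [Term [Factor [Prim var]]]] . [Expr [Term [Factor [Prim var]]]]]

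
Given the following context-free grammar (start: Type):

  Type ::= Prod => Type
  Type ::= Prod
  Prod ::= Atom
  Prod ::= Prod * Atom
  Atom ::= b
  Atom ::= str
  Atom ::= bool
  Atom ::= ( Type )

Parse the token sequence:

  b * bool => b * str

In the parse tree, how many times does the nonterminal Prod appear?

4

[Type [Prod [Prod [Atom b]] * [Atom bool]] => [Type [Prod [Prod [Atom b]] * [Atom str]]]]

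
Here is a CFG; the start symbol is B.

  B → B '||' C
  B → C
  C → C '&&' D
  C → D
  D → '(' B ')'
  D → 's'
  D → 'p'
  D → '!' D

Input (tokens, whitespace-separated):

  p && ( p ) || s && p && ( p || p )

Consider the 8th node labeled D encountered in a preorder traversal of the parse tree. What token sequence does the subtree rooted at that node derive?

p

[B [B [C [C [D p]] && [D ( [B [C [D p]]] )]]] || [C [C [C [D s]] && [D p]] && [D ( [B [B [C [D p]]] || [C [D p]]] )]]]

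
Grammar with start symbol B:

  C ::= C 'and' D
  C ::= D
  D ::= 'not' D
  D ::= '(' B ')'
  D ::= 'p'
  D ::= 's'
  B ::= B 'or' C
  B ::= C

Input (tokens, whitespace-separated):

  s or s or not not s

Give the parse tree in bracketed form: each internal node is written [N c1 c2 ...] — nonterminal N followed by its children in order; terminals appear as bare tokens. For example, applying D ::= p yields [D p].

B
B or C
B or C or C
C or C or C
D or C or C
s or C or C
s or D or C
s or s or C
s or s or D
s or s or not D
s or s or not not D
s or s or not not s

[B [B [B [C [D s]]] or [C [D s]]] or [C [D not [D not [D s]]]]]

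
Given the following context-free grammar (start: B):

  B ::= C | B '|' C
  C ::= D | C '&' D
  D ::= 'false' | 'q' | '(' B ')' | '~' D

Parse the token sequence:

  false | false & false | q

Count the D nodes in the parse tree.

4

[B [B [B [C [D false]]] | [C [C [D false]] & [D false]]] | [C [D q]]]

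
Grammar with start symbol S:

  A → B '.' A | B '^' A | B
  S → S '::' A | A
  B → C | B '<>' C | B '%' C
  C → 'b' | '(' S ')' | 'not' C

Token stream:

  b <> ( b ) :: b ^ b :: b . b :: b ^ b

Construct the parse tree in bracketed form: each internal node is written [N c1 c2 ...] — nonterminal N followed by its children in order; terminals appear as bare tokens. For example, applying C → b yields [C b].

[S [S [S [S [A [B [B [C b]] <> [C ( [S [A [B [C b]]]] )]]]] :: [A [B [C b]] ^ [A [B [C b]]]]] :: [A [B [C b]] . [A [B [C b]]]]] :: [A [B [C b]] ^ [A [B [C b]]]]]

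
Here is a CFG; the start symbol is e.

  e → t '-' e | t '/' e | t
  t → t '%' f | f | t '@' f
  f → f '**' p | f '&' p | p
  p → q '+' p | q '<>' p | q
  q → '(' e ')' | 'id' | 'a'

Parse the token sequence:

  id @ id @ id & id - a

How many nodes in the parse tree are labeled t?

4

[e [t [t [t [f [p [q id]]]] @ [f [p [q id]]]] @ [f [f [p [q id]]] & [p [q id]]]] - [e [t [f [p [q a]]]]]]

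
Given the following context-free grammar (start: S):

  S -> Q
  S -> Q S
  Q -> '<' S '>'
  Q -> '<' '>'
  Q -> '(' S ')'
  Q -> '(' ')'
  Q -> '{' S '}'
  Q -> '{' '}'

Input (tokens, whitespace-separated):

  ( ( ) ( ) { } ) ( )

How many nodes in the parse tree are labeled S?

5

[S [Q ( [S [Q ( )] [S [Q ( )] [S [Q { }]]]] )] [S [Q ( )]]]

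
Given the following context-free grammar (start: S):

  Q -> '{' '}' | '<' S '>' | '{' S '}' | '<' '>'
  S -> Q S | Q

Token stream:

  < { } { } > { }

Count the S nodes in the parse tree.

[S [Q < [S [Q { }] [S [Q { }]]] >] [S [Q { }]]]

4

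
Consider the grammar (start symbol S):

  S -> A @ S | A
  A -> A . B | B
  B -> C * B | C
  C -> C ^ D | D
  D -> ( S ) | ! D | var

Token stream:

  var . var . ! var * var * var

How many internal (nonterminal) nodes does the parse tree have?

[S [A [A [A [B [C [D var]]]] . [B [C [D var]]]] . [B [C [D ! [D var]]] * [B [C [D var]] * [B [C [D var]]]]]]]

20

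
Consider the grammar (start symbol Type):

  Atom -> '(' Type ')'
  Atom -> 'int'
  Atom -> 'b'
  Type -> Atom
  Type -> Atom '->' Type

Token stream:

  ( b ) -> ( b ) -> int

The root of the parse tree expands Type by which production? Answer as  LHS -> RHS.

Type -> Atom '->' Type

[Type [Atom ( [Type [Atom b]] )] -> [Type [Atom ( [Type [Atom b]] )] -> [Type [Atom int]]]]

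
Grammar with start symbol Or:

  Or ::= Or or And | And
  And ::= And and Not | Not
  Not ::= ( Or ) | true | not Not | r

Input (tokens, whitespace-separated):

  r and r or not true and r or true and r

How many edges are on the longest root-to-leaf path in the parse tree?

[Or [Or [Or [And [And [Not r]] and [Not r]]] or [And [And [Not not [Not true]]] and [Not r]]] or [And [And [Not true]] and [Not r]]]

6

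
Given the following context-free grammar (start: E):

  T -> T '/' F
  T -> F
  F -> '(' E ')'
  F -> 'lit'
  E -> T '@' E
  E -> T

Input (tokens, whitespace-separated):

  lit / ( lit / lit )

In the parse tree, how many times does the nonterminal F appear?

4

[E [T [T [F lit]] / [F ( [E [T [T [F lit]] / [F lit]]] )]]]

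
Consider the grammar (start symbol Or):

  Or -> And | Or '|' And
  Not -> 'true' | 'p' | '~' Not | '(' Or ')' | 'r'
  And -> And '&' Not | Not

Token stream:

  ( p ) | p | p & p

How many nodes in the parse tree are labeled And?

5

[Or [Or [Or [And [Not ( [Or [And [Not p]]] )]]] | [And [Not p]]] | [And [And [Not p]] & [Not p]]]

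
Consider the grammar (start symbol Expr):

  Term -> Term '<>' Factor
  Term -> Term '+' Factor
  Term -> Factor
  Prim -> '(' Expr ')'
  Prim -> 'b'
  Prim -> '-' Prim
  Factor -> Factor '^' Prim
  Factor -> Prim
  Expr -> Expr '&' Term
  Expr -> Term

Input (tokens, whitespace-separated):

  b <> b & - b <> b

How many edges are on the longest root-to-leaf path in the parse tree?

[Expr [Expr [Term [Term [Factor [Prim b]]] <> [Factor [Prim b]]]] & [Term [Term [Factor [Prim - [Prim b]]]] <> [Factor [Prim b]]]]

6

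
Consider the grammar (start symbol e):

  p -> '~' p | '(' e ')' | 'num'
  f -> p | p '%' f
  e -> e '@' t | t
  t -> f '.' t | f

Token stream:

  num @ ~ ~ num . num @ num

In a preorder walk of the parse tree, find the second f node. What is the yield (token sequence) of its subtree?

~ ~ num

[e [e [e [t [f [p num]]]] @ [t [f [p ~ [p ~ [p num]]]] . [t [f [p num]]]]] @ [t [f [p num]]]]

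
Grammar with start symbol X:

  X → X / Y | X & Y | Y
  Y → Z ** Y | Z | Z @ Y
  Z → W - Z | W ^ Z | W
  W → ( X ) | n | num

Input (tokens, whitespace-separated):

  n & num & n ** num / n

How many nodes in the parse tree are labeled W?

[X [X [X [X [Y [Z [W n]]]] & [Y [Z [W num]]]] & [Y [Z [W n]] ** [Y [Z [W num]]]]] / [Y [Z [W n]]]]

5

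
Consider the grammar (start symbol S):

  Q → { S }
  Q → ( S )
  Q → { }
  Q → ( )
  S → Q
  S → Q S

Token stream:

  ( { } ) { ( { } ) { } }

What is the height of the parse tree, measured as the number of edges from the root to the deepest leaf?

7

[S [Q ( [S [Q { }]] )] [S [Q { [S [Q ( [S [Q { }]] )] [S [Q { }]]] }]]]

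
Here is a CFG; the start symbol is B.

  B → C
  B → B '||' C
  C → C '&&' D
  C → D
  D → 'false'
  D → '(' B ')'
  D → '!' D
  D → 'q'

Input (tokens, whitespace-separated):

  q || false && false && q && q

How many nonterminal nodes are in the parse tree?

[B [B [C [D q]]] || [C [C [C [C [D false]] && [D false]] && [D q]] && [D q]]]

12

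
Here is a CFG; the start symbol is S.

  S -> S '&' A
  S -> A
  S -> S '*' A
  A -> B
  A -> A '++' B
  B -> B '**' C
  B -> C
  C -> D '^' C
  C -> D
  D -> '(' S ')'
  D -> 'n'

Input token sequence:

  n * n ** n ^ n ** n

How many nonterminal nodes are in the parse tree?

18

[S [S [A [B [C [D n]]]]] * [A [B [B [B [C [D n]]] ** [C [D n] ^ [C [D n]]]] ** [C [D n]]]]]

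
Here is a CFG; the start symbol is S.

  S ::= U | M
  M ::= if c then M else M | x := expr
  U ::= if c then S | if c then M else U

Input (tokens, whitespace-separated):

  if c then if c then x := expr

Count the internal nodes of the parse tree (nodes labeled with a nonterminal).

6

[S [U if c then [S [U if c then [S [M x := expr]]]]]]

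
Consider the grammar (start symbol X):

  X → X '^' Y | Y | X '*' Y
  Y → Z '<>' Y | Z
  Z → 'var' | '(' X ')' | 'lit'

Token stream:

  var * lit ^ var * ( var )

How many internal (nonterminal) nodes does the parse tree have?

15

[X [X [X [X [Y [Z var]]] * [Y [Z lit]]] ^ [Y [Z var]]] * [Y [Z ( [X [Y [Z var]]] )]]]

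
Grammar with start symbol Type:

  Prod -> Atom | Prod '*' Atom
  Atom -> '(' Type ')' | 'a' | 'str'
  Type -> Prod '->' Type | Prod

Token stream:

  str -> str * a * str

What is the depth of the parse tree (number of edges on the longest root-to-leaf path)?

[Type [Prod [Atom str]] -> [Type [Prod [Prod [Prod [Atom str]] * [Atom a]] * [Atom str]]]]

6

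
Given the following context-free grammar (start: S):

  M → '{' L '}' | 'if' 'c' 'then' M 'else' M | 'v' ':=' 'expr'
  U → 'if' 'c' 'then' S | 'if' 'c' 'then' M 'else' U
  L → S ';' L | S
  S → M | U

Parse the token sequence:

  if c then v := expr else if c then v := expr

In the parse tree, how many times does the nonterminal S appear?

[S [U if c then [M v := expr] else [U if c then [S [M v := expr]]]]]

2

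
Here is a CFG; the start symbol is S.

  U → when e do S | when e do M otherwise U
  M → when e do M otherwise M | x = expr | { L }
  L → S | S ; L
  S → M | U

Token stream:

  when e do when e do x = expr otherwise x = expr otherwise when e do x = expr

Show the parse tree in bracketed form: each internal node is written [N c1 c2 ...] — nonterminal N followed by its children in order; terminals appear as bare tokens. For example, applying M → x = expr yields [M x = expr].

S
U
when e do M otherwise U
when e do when e do M otherwise M otherwise U
when e do when e do x = expr otherwise M otherwise U
when e do when e do x = expr otherwise x = expr otherwise U
when e do when e do x = expr otherwise x = expr otherwise when e do S
when e do when e do x = expr otherwise x = expr otherwise when e do M
when e do when e do x = expr otherwise x = expr otherwise when e do x = expr

[S [U when e do [M when e do [M x = expr] otherwise [M x = expr]] otherwise [U when e do [S [M x = expr]]]]]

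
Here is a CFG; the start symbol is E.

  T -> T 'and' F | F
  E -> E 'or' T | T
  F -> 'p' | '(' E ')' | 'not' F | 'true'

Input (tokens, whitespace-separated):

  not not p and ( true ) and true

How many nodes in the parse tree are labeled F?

6

[E [T [T [T [F not [F not [F p]]]] and [F ( [E [T [F true]]] )]] and [F true]]]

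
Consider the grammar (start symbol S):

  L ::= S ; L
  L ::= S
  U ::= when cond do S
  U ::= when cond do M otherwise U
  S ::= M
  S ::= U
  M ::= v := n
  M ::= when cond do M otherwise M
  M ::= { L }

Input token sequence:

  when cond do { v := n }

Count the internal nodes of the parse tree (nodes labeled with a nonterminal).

7

[S [U when cond do [S [M { [L [S [M v := n]]] }]]]]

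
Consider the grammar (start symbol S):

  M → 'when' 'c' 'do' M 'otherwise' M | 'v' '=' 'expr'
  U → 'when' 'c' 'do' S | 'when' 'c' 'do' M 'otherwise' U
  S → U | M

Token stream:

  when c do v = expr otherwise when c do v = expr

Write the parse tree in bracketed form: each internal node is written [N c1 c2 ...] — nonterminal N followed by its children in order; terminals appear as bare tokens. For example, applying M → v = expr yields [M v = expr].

S
U
when c do M otherwise U
when c do v = expr otherwise U
when c do v = expr otherwise when c do S
when c do v = expr otherwise when c do M
when c do v = expr otherwise when c do v = expr

[S [U when c do [M v = expr] otherwise [U when c do [S [M v = expr]]]]]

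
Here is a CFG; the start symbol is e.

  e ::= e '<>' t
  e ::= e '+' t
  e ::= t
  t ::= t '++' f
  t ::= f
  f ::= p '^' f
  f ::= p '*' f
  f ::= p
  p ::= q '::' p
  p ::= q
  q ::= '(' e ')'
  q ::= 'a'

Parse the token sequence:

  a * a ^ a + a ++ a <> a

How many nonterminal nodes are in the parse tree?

25

[e [e [e [t [f [p [q a]] * [f [p [q a]] ^ [f [p [q a]]]]]]] + [t [t [f [p [q a]]]] ++ [f [p [q a]]]]] <> [t [f [p [q a]]]]]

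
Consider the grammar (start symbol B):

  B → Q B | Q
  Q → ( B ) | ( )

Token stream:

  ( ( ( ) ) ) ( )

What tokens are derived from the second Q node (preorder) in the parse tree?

[B [Q ( [B [Q ( [B [Q ( )]] )]] )] [B [Q ( )]]]

( ( ) )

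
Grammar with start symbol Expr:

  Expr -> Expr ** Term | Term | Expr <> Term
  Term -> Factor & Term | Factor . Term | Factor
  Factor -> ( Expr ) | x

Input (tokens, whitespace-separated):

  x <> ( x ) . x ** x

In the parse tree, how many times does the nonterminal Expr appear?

[Expr [Expr [Expr [Term [Factor x]]] <> [Term [Factor ( [Expr [Term [Factor x]]] )] . [Term [Factor x]]]] ** [Term [Factor x]]]

4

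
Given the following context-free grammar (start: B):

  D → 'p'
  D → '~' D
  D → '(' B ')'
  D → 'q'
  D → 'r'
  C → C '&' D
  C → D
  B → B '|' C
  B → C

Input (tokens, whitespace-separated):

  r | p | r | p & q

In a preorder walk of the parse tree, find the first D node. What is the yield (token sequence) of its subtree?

r

[B [B [B [B [C [D r]]] | [C [D p]]] | [C [D r]]] | [C [C [D p]] & [D q]]]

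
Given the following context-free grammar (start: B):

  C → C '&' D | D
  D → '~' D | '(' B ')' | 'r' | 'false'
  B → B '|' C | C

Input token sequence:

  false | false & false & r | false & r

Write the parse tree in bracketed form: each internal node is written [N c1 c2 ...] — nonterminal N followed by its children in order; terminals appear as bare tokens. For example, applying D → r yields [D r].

[B [B [B [C [D false]]] | [C [C [C [D false]] & [D false]] & [D r]]] | [C [C [D false]] & [D r]]]

B
B | C
B | C | C
C | C | C
D | C | C
false | C | C
false | C & D | C
false | C & D & D | C
false | D & D & D | C
false | false & D & D | C
false | false & false & D | C
false | false & false & r | C
false | false & false & r | C & D
false | false & false & r | D & D
false | false & false & r | false & D
false | false & false & r | false & r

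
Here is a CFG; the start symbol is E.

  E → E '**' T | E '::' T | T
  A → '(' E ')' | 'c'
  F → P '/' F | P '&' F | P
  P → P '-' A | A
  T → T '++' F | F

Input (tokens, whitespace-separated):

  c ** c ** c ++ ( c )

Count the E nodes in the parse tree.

4

[E [E [E [T [F [P [A c]]]]] ** [T [F [P [A c]]]]] ** [T [T [F [P [A c]]]] ++ [F [P [A ( [E [T [F [P [A c]]]]] )]]]]]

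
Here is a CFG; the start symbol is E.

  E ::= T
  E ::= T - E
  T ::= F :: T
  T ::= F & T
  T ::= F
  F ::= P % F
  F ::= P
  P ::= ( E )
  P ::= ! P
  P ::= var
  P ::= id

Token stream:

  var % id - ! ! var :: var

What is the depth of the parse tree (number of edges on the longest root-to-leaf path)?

[E [T [F [P var] % [F [P id]]]] - [E [T [F [P ! [P ! [P var]]]] :: [T [F [P var]]]]]]

7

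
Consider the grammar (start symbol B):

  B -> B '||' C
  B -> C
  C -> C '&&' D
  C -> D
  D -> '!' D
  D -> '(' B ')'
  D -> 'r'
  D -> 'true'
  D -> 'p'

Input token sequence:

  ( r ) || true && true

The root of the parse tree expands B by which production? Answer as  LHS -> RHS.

[B [B [C [D ( [B [C [D r]]] )]]] || [C [C [D true]] && [D true]]]

B -> B '||' C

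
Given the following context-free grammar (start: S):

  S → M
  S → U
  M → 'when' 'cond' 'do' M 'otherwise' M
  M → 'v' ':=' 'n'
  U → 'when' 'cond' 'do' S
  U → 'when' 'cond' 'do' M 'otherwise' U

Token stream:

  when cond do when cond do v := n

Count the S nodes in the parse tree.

[S [U when cond do [S [U when cond do [S [M v := n]]]]]]

3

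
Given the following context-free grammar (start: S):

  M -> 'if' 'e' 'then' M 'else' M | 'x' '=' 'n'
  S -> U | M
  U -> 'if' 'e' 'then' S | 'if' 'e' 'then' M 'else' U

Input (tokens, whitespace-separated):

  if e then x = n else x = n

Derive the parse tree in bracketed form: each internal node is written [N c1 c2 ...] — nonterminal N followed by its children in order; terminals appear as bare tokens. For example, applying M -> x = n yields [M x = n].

S
M
if e then M else M
if e then x = n else M
if e then x = n else x = n

[S [M if e then [M x = n] else [M x = n]]]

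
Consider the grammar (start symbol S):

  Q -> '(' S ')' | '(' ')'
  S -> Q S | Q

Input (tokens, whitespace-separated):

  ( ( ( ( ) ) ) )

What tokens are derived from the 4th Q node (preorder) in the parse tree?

[S [Q ( [S [Q ( [S [Q ( [S [Q ( )]] )]] )]] )]]

( )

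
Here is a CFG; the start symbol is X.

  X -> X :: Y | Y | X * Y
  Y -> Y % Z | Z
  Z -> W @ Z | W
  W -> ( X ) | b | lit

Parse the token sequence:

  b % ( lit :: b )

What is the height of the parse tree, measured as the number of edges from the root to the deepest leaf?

[X [Y [Y [Z [W b]]] % [Z [W ( [X [X [Y [Z [W lit]]]] :: [Y [Z [W b]]]] )]]]]

9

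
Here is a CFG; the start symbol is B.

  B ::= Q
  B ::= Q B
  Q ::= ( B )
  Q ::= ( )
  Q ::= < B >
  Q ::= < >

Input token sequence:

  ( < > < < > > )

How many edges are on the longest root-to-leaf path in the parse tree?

7

[B [Q ( [B [Q < >] [B [Q < [B [Q < >]] >]]] )]]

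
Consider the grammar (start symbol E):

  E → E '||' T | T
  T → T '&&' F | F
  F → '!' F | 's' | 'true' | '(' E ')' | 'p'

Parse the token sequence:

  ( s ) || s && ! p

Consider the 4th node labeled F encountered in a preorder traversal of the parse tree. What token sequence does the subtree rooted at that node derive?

! p

[E [E [T [F ( [E [T [F s]]] )]]] || [T [T [F s]] && [F ! [F p]]]]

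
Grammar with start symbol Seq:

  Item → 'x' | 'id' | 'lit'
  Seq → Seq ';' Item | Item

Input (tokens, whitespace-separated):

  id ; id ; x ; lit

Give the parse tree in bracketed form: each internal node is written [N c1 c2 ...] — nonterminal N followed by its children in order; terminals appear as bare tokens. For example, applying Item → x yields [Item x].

Seq
Seq ; Item
Seq ; Item ; Item
Seq ; Item ; Item ; Item
Item ; Item ; Item ; Item
id ; Item ; Item ; Item
id ; id ; Item ; Item
id ; id ; x ; Item
id ; id ; x ; lit

[Seq [Seq [Seq [Seq [Item id]] ; [Item id]] ; [Item x]] ; [Item lit]]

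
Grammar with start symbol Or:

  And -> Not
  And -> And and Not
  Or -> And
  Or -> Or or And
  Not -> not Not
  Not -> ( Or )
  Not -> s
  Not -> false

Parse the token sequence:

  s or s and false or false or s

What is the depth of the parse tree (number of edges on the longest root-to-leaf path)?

[Or [Or [Or [Or [And [Not s]]] or [And [And [Not s]] and [Not false]]] or [And [Not false]]] or [And [Not s]]]

6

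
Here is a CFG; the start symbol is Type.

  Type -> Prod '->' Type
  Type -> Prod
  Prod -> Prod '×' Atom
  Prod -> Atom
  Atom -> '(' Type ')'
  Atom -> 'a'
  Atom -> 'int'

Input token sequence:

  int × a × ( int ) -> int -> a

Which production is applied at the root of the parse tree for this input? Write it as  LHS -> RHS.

[Type [Prod [Prod [Prod [Atom int]] × [Atom a]] × [Atom ( [Type [Prod [Atom int]]] )]] -> [Type [Prod [Atom int]] -> [Type [Prod [Atom a]]]]]

Type -> Prod '->' Type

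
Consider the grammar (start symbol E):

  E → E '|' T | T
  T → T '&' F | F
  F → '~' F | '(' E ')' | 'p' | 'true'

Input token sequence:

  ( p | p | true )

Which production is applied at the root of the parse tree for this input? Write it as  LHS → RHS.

[E [T [F ( [E [E [E [T [F p]]] | [T [F p]]] | [T [F true]]] )]]]

E → T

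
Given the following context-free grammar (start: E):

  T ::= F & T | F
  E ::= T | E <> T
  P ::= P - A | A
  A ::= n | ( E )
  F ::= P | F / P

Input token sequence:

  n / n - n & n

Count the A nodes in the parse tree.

[E [T [F [F [P [A n]]] / [P [P [A n]] - [A n]]] & [T [F [P [A n]]]]]]

4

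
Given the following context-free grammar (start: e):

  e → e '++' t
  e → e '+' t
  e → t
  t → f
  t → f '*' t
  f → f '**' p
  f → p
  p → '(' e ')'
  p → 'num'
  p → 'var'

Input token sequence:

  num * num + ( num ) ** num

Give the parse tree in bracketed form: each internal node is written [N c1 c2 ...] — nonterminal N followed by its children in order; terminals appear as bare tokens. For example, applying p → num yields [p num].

e
e + t
t + t
f * t + t
p * t + t
num * t + t
num * f + t
num * p + t
num * num + t
num * num + f
num * num + f ** p
num * num + p ** p
num * num + ( e ) ** p
num * num + ( t ) ** p
num * num + ( f ) ** p
num * num + ( p ) ** p
num * num + ( num ) ** p
num * num + ( num ) ** num

[e [e [t [f [p num]] * [t [f [p num]]]]] + [t [f [f [p ( [e [t [f [p num]]]] )]] ** [p num]]]]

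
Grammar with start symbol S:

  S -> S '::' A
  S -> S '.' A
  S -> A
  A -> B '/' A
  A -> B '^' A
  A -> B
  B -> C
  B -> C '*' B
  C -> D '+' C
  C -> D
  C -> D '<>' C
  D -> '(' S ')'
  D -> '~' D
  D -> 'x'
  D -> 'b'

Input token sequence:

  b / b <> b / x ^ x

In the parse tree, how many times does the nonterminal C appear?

[S [A [B [C [D b]]] / [A [B [C [D b] <> [C [D b]]]] / [A [B [C [D x]]] ^ [A [B [C [D x]]]]]]]]

5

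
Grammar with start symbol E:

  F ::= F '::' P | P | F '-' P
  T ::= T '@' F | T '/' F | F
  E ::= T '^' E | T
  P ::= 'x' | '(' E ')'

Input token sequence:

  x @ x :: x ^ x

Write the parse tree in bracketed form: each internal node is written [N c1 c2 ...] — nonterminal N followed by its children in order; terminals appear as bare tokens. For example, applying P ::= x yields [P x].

E
T ^ E
T @ F ^ E
F @ F ^ E
P @ F ^ E
x @ F ^ E
x @ F :: P ^ E
x @ P :: P ^ E
x @ x :: P ^ E
x @ x :: x ^ E
x @ x :: x ^ T
x @ x :: x ^ F
x @ x :: x ^ P
x @ x :: x ^ x

[E [T [T [F [P x]]] @ [F [F [P x]] :: [P x]]] ^ [E [T [F [P x]]]]]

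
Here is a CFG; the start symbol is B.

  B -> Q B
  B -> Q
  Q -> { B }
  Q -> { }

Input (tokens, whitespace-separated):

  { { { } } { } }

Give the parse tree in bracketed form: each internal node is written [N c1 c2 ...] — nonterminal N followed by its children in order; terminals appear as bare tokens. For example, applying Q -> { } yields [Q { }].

B
Q
{ B }
{ Q B }
{ { B } B }
{ { Q } B }
{ { { } } B }
{ { { } } Q }
{ { { } } { } }

[B [Q { [B [Q { [B [Q { }]] }] [B [Q { }]]] }]]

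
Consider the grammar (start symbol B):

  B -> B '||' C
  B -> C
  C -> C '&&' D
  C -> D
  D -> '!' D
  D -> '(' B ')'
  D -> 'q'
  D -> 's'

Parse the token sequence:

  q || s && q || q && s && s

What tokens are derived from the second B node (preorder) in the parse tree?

[B [B [B [C [D q]]] || [C [C [D s]] && [D q]]] || [C [C [C [D q]] && [D s]] && [D s]]]

q || s && q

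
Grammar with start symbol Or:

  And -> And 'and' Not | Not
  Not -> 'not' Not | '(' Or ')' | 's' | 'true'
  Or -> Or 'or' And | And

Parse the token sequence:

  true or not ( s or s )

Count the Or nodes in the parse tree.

4

[Or [Or [And [Not true]]] or [And [Not not [Not ( [Or [Or [And [Not s]]] or [And [Not s]]] )]]]]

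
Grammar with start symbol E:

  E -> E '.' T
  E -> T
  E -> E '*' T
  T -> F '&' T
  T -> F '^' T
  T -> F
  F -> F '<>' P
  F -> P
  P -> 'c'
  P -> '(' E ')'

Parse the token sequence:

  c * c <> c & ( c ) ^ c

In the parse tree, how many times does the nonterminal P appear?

6

[E [E [T [F [P c]]]] * [T [F [F [P c]] <> [P c]] & [T [F [P ( [E [T [F [P c]]]] )]] ^ [T [F [P c]]]]]]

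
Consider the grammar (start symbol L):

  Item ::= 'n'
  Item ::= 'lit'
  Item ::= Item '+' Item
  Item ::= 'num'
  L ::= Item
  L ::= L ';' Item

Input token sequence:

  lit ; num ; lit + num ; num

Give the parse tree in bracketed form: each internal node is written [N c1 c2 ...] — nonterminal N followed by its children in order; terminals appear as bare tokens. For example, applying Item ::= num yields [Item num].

[L [L [L [L [Item lit]] ; [Item num]] ; [Item [Item lit] + [Item num]]] ; [Item num]]

L
L ; Item
L ; Item ; Item
L ; Item ; Item ; Item
Item ; Item ; Item ; Item
lit ; Item ; Item ; Item
lit ; num ; Item ; Item
lit ; num ; Item + Item ; Item
lit ; num ; lit + Item ; Item
lit ; num ; lit + num ; Item
lit ; num ; lit + num ; num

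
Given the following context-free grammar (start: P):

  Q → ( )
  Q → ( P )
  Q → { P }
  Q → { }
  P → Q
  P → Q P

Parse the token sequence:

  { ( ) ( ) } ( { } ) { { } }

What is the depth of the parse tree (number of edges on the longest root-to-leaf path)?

6

[P [Q { [P [Q ( )] [P [Q ( )]]] }] [P [Q ( [P [Q { }]] )] [P [Q { [P [Q { }]] }]]]]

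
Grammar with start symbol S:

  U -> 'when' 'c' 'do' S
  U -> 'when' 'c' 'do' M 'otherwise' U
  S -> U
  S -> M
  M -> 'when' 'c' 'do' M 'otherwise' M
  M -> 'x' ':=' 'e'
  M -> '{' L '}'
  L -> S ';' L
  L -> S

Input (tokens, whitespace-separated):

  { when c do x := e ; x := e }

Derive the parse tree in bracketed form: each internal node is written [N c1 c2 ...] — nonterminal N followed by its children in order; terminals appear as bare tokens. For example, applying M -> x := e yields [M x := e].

[S [M { [L [S [U when c do [S [M x := e]]]] ; [L [S [M x := e]]]] }]]

S
M
{ L }
{ S ; L }
{ U ; L }
{ when c do S ; L }
{ when c do M ; L }
{ when c do x := e ; L }
{ when c do x := e ; S }
{ when c do x := e ; M }
{ when c do x := e ; x := e }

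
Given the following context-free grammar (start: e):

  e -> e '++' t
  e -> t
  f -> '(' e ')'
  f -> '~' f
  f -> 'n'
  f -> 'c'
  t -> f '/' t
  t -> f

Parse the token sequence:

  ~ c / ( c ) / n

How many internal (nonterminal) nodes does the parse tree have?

[e [t [f ~ [f c]] / [t [f ( [e [t [f c]]] )] / [t [f n]]]]]

11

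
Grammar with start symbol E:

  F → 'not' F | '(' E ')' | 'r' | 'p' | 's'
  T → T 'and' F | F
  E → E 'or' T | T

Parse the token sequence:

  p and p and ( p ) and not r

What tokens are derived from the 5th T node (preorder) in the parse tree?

p

[E [T [T [T [T [F p]] and [F p]] and [F ( [E [T [F p]]] )]] and [F not [F r]]]]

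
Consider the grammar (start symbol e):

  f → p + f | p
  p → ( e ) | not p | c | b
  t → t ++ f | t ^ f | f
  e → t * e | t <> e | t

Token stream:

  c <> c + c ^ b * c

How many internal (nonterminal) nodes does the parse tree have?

17

[e [t [f [p c]]] <> [e [t [t [f [p c] + [f [p c]]]] ^ [f [p b]]] * [e [t [f [p c]]]]]]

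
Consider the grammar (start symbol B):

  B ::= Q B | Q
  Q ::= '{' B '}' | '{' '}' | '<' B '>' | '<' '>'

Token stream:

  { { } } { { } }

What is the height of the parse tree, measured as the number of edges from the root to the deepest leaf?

5

[B [Q { [B [Q { }]] }] [B [Q { [B [Q { }]] }]]]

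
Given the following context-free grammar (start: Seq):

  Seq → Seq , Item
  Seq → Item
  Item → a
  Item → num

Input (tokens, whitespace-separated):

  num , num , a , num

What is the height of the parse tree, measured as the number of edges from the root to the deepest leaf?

5

[Seq [Seq [Seq [Seq [Item num]] , [Item num]] , [Item a]] , [Item num]]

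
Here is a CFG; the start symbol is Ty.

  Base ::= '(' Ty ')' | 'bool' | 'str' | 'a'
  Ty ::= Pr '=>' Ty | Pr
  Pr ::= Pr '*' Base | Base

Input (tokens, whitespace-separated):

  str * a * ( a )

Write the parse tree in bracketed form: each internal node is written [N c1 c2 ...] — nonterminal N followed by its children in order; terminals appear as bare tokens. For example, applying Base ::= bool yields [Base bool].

[Ty [Pr [Pr [Pr [Base str]] * [Base a]] * [Base ( [Ty [Pr [Base a]]] )]]]

Ty
Pr
Pr * Base
Pr * Base * Base
Base * Base * Base
str * Base * Base
str * a * Base
str * a * ( Ty )
str * a * ( Pr )
str * a * ( Base )
str * a * ( a )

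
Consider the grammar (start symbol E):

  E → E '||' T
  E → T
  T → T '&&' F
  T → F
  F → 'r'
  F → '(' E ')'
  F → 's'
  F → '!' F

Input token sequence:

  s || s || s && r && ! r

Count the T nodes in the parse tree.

[E [E [E [T [F s]]] || [T [F s]]] || [T [T [T [F s]] && [F r]] && [F ! [F r]]]]

5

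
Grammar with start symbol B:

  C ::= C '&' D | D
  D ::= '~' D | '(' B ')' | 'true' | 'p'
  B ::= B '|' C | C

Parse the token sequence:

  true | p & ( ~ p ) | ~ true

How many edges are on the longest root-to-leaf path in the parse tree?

[B [B [B [C [D true]]] | [C [C [D p]] & [D ( [B [C [D ~ [D p]]]] )]]] | [C [D ~ [D true]]]]

8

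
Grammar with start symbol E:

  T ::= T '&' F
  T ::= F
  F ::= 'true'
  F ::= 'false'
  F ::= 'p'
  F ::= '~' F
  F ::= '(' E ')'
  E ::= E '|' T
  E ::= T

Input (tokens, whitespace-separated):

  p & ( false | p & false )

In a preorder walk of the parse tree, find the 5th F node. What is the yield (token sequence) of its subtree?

[E [T [T [F p]] & [F ( [E [E [T [F false]]] | [T [T [F p]] & [F false]]] )]]]

false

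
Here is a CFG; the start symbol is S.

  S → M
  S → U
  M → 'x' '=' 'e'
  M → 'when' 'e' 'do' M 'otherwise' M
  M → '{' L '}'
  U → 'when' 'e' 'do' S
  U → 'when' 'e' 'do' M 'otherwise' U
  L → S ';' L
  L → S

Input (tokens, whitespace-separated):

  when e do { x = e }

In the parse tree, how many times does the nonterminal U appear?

[S [U when e do [S [M { [L [S [M x = e]]] }]]]]

1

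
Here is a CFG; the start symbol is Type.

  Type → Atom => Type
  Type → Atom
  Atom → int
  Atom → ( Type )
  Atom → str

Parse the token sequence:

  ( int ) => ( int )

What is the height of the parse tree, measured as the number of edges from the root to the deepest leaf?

5

[Type [Atom ( [Type [Atom int]] )] => [Type [Atom ( [Type [Atom int]] )]]]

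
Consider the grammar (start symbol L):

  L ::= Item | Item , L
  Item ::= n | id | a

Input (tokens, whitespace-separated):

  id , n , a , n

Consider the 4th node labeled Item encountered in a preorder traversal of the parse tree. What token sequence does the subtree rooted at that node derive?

n

[L [Item id] , [L [Item n] , [L [Item a] , [L [Item n]]]]]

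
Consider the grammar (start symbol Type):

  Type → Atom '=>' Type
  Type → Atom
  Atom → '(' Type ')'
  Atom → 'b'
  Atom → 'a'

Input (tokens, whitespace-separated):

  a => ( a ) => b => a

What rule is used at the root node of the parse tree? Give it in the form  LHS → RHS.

[Type [Atom a] => [Type [Atom ( [Type [Atom a]] )] => [Type [Atom b] => [Type [Atom a]]]]]

Type → Atom '=>' Type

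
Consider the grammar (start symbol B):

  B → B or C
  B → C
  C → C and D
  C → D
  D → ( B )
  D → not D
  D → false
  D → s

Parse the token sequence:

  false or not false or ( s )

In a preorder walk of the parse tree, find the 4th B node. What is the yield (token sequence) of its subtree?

s

[B [B [B [C [D false]]] or [C [D not [D false]]]] or [C [D ( [B [C [D s]]] )]]]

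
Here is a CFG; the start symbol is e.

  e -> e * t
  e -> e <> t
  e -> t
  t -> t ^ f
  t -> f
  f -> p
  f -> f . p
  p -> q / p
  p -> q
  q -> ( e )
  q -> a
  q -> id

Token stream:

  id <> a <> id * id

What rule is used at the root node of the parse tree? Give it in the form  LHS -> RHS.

[e [e [e [e [t [f [p [q id]]]]] <> [t [f [p [q a]]]]] <> [t [f [p [q id]]]]] * [t [f [p [q id]]]]]

e -> e * t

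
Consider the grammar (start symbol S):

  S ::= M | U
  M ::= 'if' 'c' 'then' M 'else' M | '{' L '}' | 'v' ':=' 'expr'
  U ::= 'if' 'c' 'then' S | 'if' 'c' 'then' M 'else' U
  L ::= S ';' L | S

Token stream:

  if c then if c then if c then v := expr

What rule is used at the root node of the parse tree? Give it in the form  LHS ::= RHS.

[S [U if c then [S [U if c then [S [U if c then [S [M v := expr]]]]]]]]

S ::= U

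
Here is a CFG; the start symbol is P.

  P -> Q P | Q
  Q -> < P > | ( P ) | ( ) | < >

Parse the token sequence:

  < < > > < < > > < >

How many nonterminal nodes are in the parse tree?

[P [Q < [P [Q < >]] >] [P [Q < [P [Q < >]] >] [P [Q < >]]]]

10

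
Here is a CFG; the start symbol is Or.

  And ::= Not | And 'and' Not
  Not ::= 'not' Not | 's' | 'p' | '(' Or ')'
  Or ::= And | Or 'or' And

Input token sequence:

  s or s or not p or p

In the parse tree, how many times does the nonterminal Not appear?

5

[Or [Or [Or [Or [And [Not s]]] or [And [Not s]]] or [And [Not not [Not p]]]] or [And [Not p]]]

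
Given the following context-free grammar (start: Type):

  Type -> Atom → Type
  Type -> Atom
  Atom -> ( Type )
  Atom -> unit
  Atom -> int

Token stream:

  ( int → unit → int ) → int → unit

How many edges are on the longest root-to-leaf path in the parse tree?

6

[Type [Atom ( [Type [Atom int] → [Type [Atom unit] → [Type [Atom int]]]] )] → [Type [Atom int] → [Type [Atom unit]]]]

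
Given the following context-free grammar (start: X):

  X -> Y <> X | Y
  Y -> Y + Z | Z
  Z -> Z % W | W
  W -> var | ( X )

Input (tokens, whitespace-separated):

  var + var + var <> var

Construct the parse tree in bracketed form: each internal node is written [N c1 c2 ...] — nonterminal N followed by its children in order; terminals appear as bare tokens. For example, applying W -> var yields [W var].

[X [Y [Y [Y [Z [W var]]] + [Z [W var]]] + [Z [W var]]] <> [X [Y [Z [W var]]]]]

X
Y <> X
Y + Z <> X
Y + Z + Z <> X
Z + Z + Z <> X
W + Z + Z <> X
var + Z + Z <> X
var + W + Z <> X
var + var + Z <> X
var + var + W <> X
var + var + var <> X
var + var + var <> Y
var + var + var <> Z
var + var + var <> W
var + var + var <> var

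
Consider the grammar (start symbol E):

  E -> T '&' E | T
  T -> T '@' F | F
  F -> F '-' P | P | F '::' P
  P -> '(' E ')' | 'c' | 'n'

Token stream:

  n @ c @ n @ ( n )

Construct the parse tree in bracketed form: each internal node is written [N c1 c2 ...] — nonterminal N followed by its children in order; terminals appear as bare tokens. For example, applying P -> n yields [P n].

[E [T [T [T [T [F [P n]]] @ [F [P c]]] @ [F [P n]]] @ [F [P ( [E [T [F [P n]]]] )]]]]

E
T
T @ F
T @ F @ F
T @ F @ F @ F
F @ F @ F @ F
P @ F @ F @ F
n @ F @ F @ F
n @ P @ F @ F
n @ c @ F @ F
n @ c @ P @ F
n @ c @ n @ F
n @ c @ n @ P
n @ c @ n @ ( E )
n @ c @ n @ ( T )
n @ c @ n @ ( F )
n @ c @ n @ ( P )
n @ c @ n @ ( n )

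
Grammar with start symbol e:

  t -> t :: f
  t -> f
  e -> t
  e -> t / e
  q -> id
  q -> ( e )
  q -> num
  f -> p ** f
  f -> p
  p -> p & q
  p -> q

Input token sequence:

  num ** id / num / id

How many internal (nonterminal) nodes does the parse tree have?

[e [t [f [p [q num]] ** [f [p [q id]]]]] / [e [t [f [p [q num]]]] / [e [t [f [p [q id]]]]]]]

18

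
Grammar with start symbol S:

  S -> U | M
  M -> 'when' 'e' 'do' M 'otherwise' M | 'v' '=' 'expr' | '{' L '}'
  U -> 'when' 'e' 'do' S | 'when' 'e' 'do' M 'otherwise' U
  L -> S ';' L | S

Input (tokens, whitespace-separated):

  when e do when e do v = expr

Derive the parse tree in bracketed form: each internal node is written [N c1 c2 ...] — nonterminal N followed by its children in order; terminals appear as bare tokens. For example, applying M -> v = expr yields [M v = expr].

[S [U when e do [S [U when e do [S [M v = expr]]]]]]

S
U
when e do S
when e do U
when e do when e do S
when e do when e do M
when e do when e do v = expr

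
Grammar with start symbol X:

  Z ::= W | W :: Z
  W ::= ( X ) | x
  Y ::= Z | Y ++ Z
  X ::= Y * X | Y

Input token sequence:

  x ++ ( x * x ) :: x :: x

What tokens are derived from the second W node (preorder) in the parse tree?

( x * x )

[X [Y [Y [Z [W x]]] ++ [Z [W ( [X [Y [Z [W x]]] * [X [Y [Z [W x]]]]] )] :: [Z [W x] :: [Z [W x]]]]]]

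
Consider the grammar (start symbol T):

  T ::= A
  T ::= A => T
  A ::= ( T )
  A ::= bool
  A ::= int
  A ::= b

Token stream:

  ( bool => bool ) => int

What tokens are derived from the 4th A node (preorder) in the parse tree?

int

[T [A ( [T [A bool] => [T [A bool]]] )] => [T [A int]]]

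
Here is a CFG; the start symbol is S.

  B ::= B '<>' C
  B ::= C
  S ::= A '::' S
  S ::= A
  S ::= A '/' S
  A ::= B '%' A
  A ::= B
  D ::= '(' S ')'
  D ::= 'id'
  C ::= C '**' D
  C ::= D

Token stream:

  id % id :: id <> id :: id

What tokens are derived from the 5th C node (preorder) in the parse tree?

id

[S [A [B [C [D id]]] % [A [B [C [D id]]]]] :: [S [A [B [B [C [D id]]] <> [C [D id]]]] :: [S [A [B [C [D id]]]]]]]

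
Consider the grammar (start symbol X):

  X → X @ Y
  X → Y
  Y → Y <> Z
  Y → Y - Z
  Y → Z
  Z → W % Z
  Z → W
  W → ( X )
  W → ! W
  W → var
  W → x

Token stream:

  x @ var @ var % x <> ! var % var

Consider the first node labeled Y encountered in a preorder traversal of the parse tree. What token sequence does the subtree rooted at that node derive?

x

[X [X [X [Y [Z [W x]]]] @ [Y [Z [W var]]]] @ [Y [Y [Z [W var] % [Z [W x]]]] <> [Z [W ! [W var]] % [Z [W var]]]]]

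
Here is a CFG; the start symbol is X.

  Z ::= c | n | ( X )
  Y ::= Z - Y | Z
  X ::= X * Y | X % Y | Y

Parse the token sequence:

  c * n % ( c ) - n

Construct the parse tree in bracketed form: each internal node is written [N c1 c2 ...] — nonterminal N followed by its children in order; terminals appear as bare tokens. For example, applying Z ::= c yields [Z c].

X
X % Y
X * Y % Y
Y * Y % Y
Z * Y % Y
c * Y % Y
c * Z % Y
c * n % Y
c * n % Z - Y
c * n % ( X ) - Y
c * n % ( Y ) - Y
c * n % ( Z ) - Y
c * n % ( c ) - Y
c * n % ( c ) - Z
c * n % ( c ) - n

[X [X [X [Y [Z c]]] * [Y [Z n]]] % [Y [Z ( [X [Y [Z c]]] )] - [Y [Z n]]]]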